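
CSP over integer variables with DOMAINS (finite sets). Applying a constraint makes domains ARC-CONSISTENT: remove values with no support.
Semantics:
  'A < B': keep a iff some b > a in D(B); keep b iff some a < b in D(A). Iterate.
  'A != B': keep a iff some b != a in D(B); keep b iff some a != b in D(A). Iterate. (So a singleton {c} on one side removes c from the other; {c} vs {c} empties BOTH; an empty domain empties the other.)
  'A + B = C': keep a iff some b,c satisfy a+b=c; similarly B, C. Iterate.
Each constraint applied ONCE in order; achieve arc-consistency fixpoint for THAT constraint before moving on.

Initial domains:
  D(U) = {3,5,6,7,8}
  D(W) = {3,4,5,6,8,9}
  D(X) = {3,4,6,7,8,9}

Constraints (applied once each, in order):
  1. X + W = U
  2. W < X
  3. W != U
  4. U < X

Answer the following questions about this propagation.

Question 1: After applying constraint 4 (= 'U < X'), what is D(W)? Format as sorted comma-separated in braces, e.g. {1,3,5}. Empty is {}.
Answer: {3}

Derivation:
Constraint 1 (X + W = U) on D(X)={3,4,6,7,8,9} D(W)={3,4,5,6,8,9} D(U)={3,5,6,7,8}: X {3,4,6,7,8,9}->{3,4}; W {3,4,5,6,8,9}->{3,4,5}; U {3,5,6,7,8}->{6,7,8}
Constraint 2 (W < X) on D(W)={3,4,5} D(X)={3,4}: W {3,4,5}->{3}; X {3,4}->{4}
Constraint 3 (W != U) on D(W)={3} D(U)={6,7,8}: no change
Constraint 4 (U < X) on D(U)={6,7,8} D(X)={4}: U {6,7,8}->{}; X {4}->{}
So after constraint 4: D(W) = {3}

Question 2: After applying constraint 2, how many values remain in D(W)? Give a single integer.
Constraint 1 (X + W = U) on D(X)={3,4,6,7,8,9} D(W)={3,4,5,6,8,9} D(U)={3,5,6,7,8}: X {3,4,6,7,8,9}->{3,4}; W {3,4,5,6,8,9}->{3,4,5}; U {3,5,6,7,8}->{6,7,8}
Constraint 2 (W < X) on D(W)={3,4,5} D(X)={3,4}: W {3,4,5}->{3}; X {3,4}->{4}
So after constraint 2: D(W)={3}, size = 1

Answer: 1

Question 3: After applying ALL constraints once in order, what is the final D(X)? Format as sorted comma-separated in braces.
Constraint 1 (X + W = U) on D(X)={3,4,6,7,8,9} D(W)={3,4,5,6,8,9} D(U)={3,5,6,7,8}: X {3,4,6,7,8,9}->{3,4}; W {3,4,5,6,8,9}->{3,4,5}; U {3,5,6,7,8}->{6,7,8}
Constraint 2 (W < X) on D(W)={3,4,5} D(X)={3,4}: W {3,4,5}->{3}; X {3,4}->{4}
Constraint 3 (W != U) on D(W)={3} D(U)={6,7,8}: no change
Constraint 4 (U < X) on D(U)={6,7,8} D(X)={4}: U {6,7,8}->{}; X {4}->{}
So after all 4 constraints: D(X) = {}

Answer: {}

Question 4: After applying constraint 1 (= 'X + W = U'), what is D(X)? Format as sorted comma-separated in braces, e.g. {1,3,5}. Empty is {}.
Answer: {3,4}

Derivation:
Constraint 1 (X + W = U) on D(X)={3,4,6,7,8,9} D(W)={3,4,5,6,8,9} D(U)={3,5,6,7,8}: X {3,4,6,7,8,9}->{3,4}; W {3,4,5,6,8,9}->{3,4,5}; U {3,5,6,7,8}->{6,7,8}
So after constraint 1: D(X) = {3,4}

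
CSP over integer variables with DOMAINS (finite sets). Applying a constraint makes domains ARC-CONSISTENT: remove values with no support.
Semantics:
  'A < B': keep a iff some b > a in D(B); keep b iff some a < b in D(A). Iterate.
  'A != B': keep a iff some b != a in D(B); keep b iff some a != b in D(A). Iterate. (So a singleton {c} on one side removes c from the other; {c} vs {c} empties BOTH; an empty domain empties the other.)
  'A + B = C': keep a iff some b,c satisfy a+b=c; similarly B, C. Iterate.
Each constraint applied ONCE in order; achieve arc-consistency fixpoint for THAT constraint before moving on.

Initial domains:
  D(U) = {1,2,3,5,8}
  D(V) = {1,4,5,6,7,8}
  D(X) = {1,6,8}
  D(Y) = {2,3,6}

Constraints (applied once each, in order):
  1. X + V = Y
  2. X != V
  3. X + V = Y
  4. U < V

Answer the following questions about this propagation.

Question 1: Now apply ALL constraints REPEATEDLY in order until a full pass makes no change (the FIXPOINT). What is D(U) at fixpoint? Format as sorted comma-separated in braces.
pass 0 (initial): D(U)={1,2,3,5,8}
pass 1: U {1,2,3,5,8}->{1,2,3}; V {1,4,5,6,7,8}->{5}; X {1,6,8}->{1}; Y {2,3,6}->{6}
pass 2: no change
Fixpoint after 2 passes: D(U) = {1,2,3}

Answer: {1,2,3}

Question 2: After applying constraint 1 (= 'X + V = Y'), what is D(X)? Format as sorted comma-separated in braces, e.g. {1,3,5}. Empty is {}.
Answer: {1}

Derivation:
Constraint 1 (X + V = Y) on D(X)={1,6,8} D(V)={1,4,5,6,7,8} D(Y)={2,3,6}: X {1,6,8}->{1}; V {1,4,5,6,7,8}->{1,5}; Y {2,3,6}->{2,6}
So after constraint 1: D(X) = {1}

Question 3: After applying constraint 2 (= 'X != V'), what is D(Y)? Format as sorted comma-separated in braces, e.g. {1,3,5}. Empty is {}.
Answer: {2,6}

Derivation:
Constraint 1 (X + V = Y) on D(X)={1,6,8} D(V)={1,4,5,6,7,8} D(Y)={2,3,6}: X {1,6,8}->{1}; V {1,4,5,6,7,8}->{1,5}; Y {2,3,6}->{2,6}
Constraint 2 (X != V) on D(X)={1} D(V)={1,5}: V {1,5}->{5}
So after constraint 2: D(Y) = {2,6}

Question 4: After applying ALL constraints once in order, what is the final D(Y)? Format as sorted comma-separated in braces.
Constraint 1 (X + V = Y) on D(X)={1,6,8} D(V)={1,4,5,6,7,8} D(Y)={2,3,6}: X {1,6,8}->{1}; V {1,4,5,6,7,8}->{1,5}; Y {2,3,6}->{2,6}
Constraint 2 (X != V) on D(X)={1} D(V)={1,5}: V {1,5}->{5}
Constraint 3 (X + V = Y) on D(X)={1} D(V)={5} D(Y)={2,6}: Y {2,6}->{6}
Constraint 4 (U < V) on D(U)={1,2,3,5,8} D(V)={5}: U {1,2,3,5,8}->{1,2,3}
So after all 4 constraints: D(Y) = {6}

Answer: {6}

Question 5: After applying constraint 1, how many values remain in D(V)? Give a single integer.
Answer: 2

Derivation:
Constraint 1 (X + V = Y) on D(X)={1,6,8} D(V)={1,4,5,6,7,8} D(Y)={2,3,6}: X {1,6,8}->{1}; V {1,4,5,6,7,8}->{1,5}; Y {2,3,6}->{2,6}
So after constraint 1: D(V)={1,5}, size = 2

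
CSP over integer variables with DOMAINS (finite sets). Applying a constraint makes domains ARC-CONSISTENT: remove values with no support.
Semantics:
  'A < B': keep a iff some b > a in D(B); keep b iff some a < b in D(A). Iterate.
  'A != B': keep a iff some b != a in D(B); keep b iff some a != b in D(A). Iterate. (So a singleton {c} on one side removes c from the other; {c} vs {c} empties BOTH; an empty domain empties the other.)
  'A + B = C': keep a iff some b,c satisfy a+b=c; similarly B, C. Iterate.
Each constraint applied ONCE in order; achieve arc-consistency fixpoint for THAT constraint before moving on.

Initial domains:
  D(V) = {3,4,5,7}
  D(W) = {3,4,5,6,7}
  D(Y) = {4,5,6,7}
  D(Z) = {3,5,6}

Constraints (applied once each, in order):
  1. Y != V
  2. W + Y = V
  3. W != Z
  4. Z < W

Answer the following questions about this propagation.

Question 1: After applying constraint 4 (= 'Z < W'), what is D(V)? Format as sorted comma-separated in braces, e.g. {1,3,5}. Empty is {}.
Constraint 1 (Y != V) on D(Y)={4,5,6,7} D(V)={3,4,5,7}: no change
Constraint 2 (W + Y = V) on D(W)={3,4,5,6,7} D(Y)={4,5,6,7} D(V)={3,4,5,7}: W {3,4,5,6,7}->{3}; Y {4,5,6,7}->{4}; V {3,4,5,7}->{7}
Constraint 3 (W != Z) on D(W)={3} D(Z)={3,5,6}: Z {3,5,6}->{5,6}
Constraint 4 (Z < W) on D(Z)={5,6} D(W)={3}: Z {5,6}->{}; W {3}->{}
So after constraint 4: D(V) = {7}

Answer: {7}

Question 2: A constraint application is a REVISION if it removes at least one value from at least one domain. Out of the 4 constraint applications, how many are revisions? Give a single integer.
Answer: 3

Derivation:
Constraint 1 (Y != V) on D(Y)={4,5,6,7} D(V)={3,4,5,7}: no change => not a revision
Constraint 2 (W + Y = V) on D(W)={3,4,5,6,7} D(Y)={4,5,6,7} D(V)={3,4,5,7}: W {3,4,5,6,7}->{3}; Y {4,5,6,7}->{4}; V {3,4,5,7}->{7} => REVISION
Constraint 3 (W != Z) on D(W)={3} D(Z)={3,5,6}: Z {3,5,6}->{5,6} => REVISION
Constraint 4 (Z < W) on D(Z)={5,6} D(W)={3}: Z {5,6}->{}; W {3}->{} => REVISION
Total revisions = 3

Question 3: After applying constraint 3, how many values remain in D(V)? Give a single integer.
Answer: 1

Derivation:
Constraint 1 (Y != V) on D(Y)={4,5,6,7} D(V)={3,4,5,7}: no change
Constraint 2 (W + Y = V) on D(W)={3,4,5,6,7} D(Y)={4,5,6,7} D(V)={3,4,5,7}: W {3,4,5,6,7}->{3}; Y {4,5,6,7}->{4}; V {3,4,5,7}->{7}
Constraint 3 (W != Z) on D(W)={3} D(Z)={3,5,6}: Z {3,5,6}->{5,6}
So after constraint 3: D(V)={7}, size = 1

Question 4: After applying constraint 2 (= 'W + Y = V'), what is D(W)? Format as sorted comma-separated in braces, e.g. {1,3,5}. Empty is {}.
Answer: {3}

Derivation:
Constraint 1 (Y != V) on D(Y)={4,5,6,7} D(V)={3,4,5,7}: no change
Constraint 2 (W + Y = V) on D(W)={3,4,5,6,7} D(Y)={4,5,6,7} D(V)={3,4,5,7}: W {3,4,5,6,7}->{3}; Y {4,5,6,7}->{4}; V {3,4,5,7}->{7}
So after constraint 2: D(W) = {3}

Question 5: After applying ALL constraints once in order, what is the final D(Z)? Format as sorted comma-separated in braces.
Answer: {}

Derivation:
Constraint 1 (Y != V) on D(Y)={4,5,6,7} D(V)={3,4,5,7}: no change
Constraint 2 (W + Y = V) on D(W)={3,4,5,6,7} D(Y)={4,5,6,7} D(V)={3,4,5,7}: W {3,4,5,6,7}->{3}; Y {4,5,6,7}->{4}; V {3,4,5,7}->{7}
Constraint 3 (W != Z) on D(W)={3} D(Z)={3,5,6}: Z {3,5,6}->{5,6}
Constraint 4 (Z < W) on D(Z)={5,6} D(W)={3}: Z {5,6}->{}; W {3}->{}
So after all 4 constraints: D(Z) = {}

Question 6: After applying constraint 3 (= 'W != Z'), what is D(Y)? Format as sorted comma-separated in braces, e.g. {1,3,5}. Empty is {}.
Constraint 1 (Y != V) on D(Y)={4,5,6,7} D(V)={3,4,5,7}: no change
Constraint 2 (W + Y = V) on D(W)={3,4,5,6,7} D(Y)={4,5,6,7} D(V)={3,4,5,7}: W {3,4,5,6,7}->{3}; Y {4,5,6,7}->{4}; V {3,4,5,7}->{7}
Constraint 3 (W != Z) on D(W)={3} D(Z)={3,5,6}: Z {3,5,6}->{5,6}
So after constraint 3: D(Y) = {4}

Answer: {4}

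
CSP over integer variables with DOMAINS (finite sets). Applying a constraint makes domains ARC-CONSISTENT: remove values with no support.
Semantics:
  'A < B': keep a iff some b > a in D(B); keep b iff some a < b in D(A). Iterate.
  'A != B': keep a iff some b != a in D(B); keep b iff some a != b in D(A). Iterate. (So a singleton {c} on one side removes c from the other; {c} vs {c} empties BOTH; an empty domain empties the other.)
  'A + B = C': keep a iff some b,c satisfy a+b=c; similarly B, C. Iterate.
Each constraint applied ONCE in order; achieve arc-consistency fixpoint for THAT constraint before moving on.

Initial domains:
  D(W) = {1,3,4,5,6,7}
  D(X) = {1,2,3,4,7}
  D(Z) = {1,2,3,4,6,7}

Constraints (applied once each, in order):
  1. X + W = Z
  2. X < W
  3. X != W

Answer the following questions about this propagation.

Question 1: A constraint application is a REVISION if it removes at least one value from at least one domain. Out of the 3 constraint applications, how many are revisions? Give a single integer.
Answer: 2

Derivation:
Constraint 1 (X + W = Z) on D(X)={1,2,3,4,7} D(W)={1,3,4,5,6,7} D(Z)={1,2,3,4,6,7}: X {1,2,3,4,7}->{1,2,3,4}; W {1,3,4,5,6,7}->{1,3,4,5,6}; Z {1,2,3,4,6,7}->{2,3,4,6,7} => REVISION
Constraint 2 (X < W) on D(X)={1,2,3,4} D(W)={1,3,4,5,6}: W {1,3,4,5,6}->{3,4,5,6} => REVISION
Constraint 3 (X != W) on D(X)={1,2,3,4} D(W)={3,4,5,6}: no change => not a revision
Total revisions = 2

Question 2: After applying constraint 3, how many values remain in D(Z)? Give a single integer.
Answer: 5

Derivation:
Constraint 1 (X + W = Z) on D(X)={1,2,3,4,7} D(W)={1,3,4,5,6,7} D(Z)={1,2,3,4,6,7}: X {1,2,3,4,7}->{1,2,3,4}; W {1,3,4,5,6,7}->{1,3,4,5,6}; Z {1,2,3,4,6,7}->{2,3,4,6,7}
Constraint 2 (X < W) on D(X)={1,2,3,4} D(W)={1,3,4,5,6}: W {1,3,4,5,6}->{3,4,5,6}
Constraint 3 (X != W) on D(X)={1,2,3,4} D(W)={3,4,5,6}: no change
So after constraint 3: D(Z)={2,3,4,6,7}, size = 5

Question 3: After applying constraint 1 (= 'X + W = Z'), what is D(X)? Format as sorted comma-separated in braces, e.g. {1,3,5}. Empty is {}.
Answer: {1,2,3,4}

Derivation:
Constraint 1 (X + W = Z) on D(X)={1,2,3,4,7} D(W)={1,3,4,5,6,7} D(Z)={1,2,3,4,6,7}: X {1,2,3,4,7}->{1,2,3,4}; W {1,3,4,5,6,7}->{1,3,4,5,6}; Z {1,2,3,4,6,7}->{2,3,4,6,7}
So after constraint 1: D(X) = {1,2,3,4}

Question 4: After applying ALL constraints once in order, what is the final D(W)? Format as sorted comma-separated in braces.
Constraint 1 (X + W = Z) on D(X)={1,2,3,4,7} D(W)={1,3,4,5,6,7} D(Z)={1,2,3,4,6,7}: X {1,2,3,4,7}->{1,2,3,4}; W {1,3,4,5,6,7}->{1,3,4,5,6}; Z {1,2,3,4,6,7}->{2,3,4,6,7}
Constraint 2 (X < W) on D(X)={1,2,3,4} D(W)={1,3,4,5,6}: W {1,3,4,5,6}->{3,4,5,6}
Constraint 3 (X != W) on D(X)={1,2,3,4} D(W)={3,4,5,6}: no change
So after all 3 constraints: D(W) = {3,4,5,6}

Answer: {3,4,5,6}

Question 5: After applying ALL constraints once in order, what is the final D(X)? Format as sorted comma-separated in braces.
Answer: {1,2,3,4}

Derivation:
Constraint 1 (X + W = Z) on D(X)={1,2,3,4,7} D(W)={1,3,4,5,6,7} D(Z)={1,2,3,4,6,7}: X {1,2,3,4,7}->{1,2,3,4}; W {1,3,4,5,6,7}->{1,3,4,5,6}; Z {1,2,3,4,6,7}->{2,3,4,6,7}
Constraint 2 (X < W) on D(X)={1,2,3,4} D(W)={1,3,4,5,6}: W {1,3,4,5,6}->{3,4,5,6}
Constraint 3 (X != W) on D(X)={1,2,3,4} D(W)={3,4,5,6}: no change
So after all 3 constraints: D(X) = {1,2,3,4}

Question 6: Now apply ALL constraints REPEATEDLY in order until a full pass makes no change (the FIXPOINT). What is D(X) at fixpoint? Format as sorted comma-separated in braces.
pass 0 (initial): D(X)={1,2,3,4,7}
pass 1: W {1,3,4,5,6,7}->{3,4,5,6}; X {1,2,3,4,7}->{1,2,3,4}; Z {1,2,3,4,6,7}->{2,3,4,6,7}
pass 2: Z {2,3,4,6,7}->{4,6,7}
pass 3: no change
Fixpoint after 3 passes: D(X) = {1,2,3,4}

Answer: {1,2,3,4}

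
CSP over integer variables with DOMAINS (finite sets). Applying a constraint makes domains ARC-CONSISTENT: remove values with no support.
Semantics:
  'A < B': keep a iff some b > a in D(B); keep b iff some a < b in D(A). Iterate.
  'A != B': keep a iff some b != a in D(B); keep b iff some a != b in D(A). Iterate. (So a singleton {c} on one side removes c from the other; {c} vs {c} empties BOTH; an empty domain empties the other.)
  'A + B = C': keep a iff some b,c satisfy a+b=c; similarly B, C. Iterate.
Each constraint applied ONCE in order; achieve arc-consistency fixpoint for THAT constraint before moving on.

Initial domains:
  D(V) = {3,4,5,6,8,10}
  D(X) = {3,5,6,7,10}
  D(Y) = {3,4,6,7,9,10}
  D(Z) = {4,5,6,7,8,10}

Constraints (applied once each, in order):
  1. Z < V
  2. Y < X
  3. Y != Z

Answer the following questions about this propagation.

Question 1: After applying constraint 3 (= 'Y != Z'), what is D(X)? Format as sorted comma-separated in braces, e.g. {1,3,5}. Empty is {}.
Answer: {5,6,7,10}

Derivation:
Constraint 1 (Z < V) on D(Z)={4,5,6,7,8,10} D(V)={3,4,5,6,8,10}: Z {4,5,6,7,8,10}->{4,5,6,7,8}; V {3,4,5,6,8,10}->{5,6,8,10}
Constraint 2 (Y < X) on D(Y)={3,4,6,7,9,10} D(X)={3,5,6,7,10}: Y {3,4,6,7,9,10}->{3,4,6,7,9}; X {3,5,6,7,10}->{5,6,7,10}
Constraint 3 (Y != Z) on D(Y)={3,4,6,7,9} D(Z)={4,5,6,7,8}: no change
So after constraint 3: D(X) = {5,6,7,10}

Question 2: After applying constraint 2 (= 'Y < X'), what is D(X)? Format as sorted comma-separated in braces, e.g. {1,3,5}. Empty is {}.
Constraint 1 (Z < V) on D(Z)={4,5,6,7,8,10} D(V)={3,4,5,6,8,10}: Z {4,5,6,7,8,10}->{4,5,6,7,8}; V {3,4,5,6,8,10}->{5,6,8,10}
Constraint 2 (Y < X) on D(Y)={3,4,6,7,9,10} D(X)={3,5,6,7,10}: Y {3,4,6,7,9,10}->{3,4,6,7,9}; X {3,5,6,7,10}->{5,6,7,10}
So after constraint 2: D(X) = {5,6,7,10}

Answer: {5,6,7,10}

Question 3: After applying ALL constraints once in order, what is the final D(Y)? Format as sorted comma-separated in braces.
Constraint 1 (Z < V) on D(Z)={4,5,6,7,8,10} D(V)={3,4,5,6,8,10}: Z {4,5,6,7,8,10}->{4,5,6,7,8}; V {3,4,5,6,8,10}->{5,6,8,10}
Constraint 2 (Y < X) on D(Y)={3,4,6,7,9,10} D(X)={3,5,6,7,10}: Y {3,4,6,7,9,10}->{3,4,6,7,9}; X {3,5,6,7,10}->{5,6,7,10}
Constraint 3 (Y != Z) on D(Y)={3,4,6,7,9} D(Z)={4,5,6,7,8}: no change
So after all 3 constraints: D(Y) = {3,4,6,7,9}

Answer: {3,4,6,7,9}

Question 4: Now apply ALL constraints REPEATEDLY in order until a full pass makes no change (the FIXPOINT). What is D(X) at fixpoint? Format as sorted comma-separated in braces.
pass 0 (initial): D(X)={3,5,6,7,10}
pass 1: V {3,4,5,6,8,10}->{5,6,8,10}; X {3,5,6,7,10}->{5,6,7,10}; Y {3,4,6,7,9,10}->{3,4,6,7,9}; Z {4,5,6,7,8,10}->{4,5,6,7,8}
pass 2: no change
Fixpoint after 2 passes: D(X) = {5,6,7,10}

Answer: {5,6,7,10}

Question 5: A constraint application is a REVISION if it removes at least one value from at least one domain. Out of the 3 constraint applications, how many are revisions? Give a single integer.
Constraint 1 (Z < V) on D(Z)={4,5,6,7,8,10} D(V)={3,4,5,6,8,10}: Z {4,5,6,7,8,10}->{4,5,6,7,8}; V {3,4,5,6,8,10}->{5,6,8,10} => REVISION
Constraint 2 (Y < X) on D(Y)={3,4,6,7,9,10} D(X)={3,5,6,7,10}: Y {3,4,6,7,9,10}->{3,4,6,7,9}; X {3,5,6,7,10}->{5,6,7,10} => REVISION
Constraint 3 (Y != Z) on D(Y)={3,4,6,7,9} D(Z)={4,5,6,7,8}: no change => not a revision
Total revisions = 2

Answer: 2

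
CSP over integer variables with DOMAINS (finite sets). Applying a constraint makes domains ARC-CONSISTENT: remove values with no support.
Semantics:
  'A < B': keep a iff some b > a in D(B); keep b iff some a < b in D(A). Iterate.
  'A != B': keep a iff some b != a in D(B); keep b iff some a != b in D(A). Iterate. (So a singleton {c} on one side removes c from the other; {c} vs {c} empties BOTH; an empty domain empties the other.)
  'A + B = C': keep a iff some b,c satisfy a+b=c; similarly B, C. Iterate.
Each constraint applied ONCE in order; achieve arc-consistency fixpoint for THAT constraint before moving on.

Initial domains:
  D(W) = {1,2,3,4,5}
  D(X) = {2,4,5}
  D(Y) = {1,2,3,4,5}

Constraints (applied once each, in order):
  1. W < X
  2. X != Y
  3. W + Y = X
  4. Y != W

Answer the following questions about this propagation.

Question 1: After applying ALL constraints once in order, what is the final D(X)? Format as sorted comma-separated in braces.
Answer: {2,4,5}

Derivation:
Constraint 1 (W < X) on D(W)={1,2,3,4,5} D(X)={2,4,5}: W {1,2,3,4,5}->{1,2,3,4}
Constraint 2 (X != Y) on D(X)={2,4,5} D(Y)={1,2,3,4,5}: no change
Constraint 3 (W + Y = X) on D(W)={1,2,3,4} D(Y)={1,2,3,4,5} D(X)={2,4,5}: Y {1,2,3,4,5}->{1,2,3,4}
Constraint 4 (Y != W) on D(Y)={1,2,3,4} D(W)={1,2,3,4}: no change
So after all 4 constraints: D(X) = {2,4,5}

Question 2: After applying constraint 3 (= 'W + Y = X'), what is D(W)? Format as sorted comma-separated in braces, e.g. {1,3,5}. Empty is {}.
Answer: {1,2,3,4}

Derivation:
Constraint 1 (W < X) on D(W)={1,2,3,4,5} D(X)={2,4,5}: W {1,2,3,4,5}->{1,2,3,4}
Constraint 2 (X != Y) on D(X)={2,4,5} D(Y)={1,2,3,4,5}: no change
Constraint 3 (W + Y = X) on D(W)={1,2,3,4} D(Y)={1,2,3,4,5} D(X)={2,4,5}: Y {1,2,3,4,5}->{1,2,3,4}
So after constraint 3: D(W) = {1,2,3,4}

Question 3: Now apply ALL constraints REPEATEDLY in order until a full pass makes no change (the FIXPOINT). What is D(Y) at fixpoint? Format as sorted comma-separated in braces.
pass 0 (initial): D(Y)={1,2,3,4,5}
pass 1: W {1,2,3,4,5}->{1,2,3,4}; Y {1,2,3,4,5}->{1,2,3,4}
pass 2: no change
Fixpoint after 2 passes: D(Y) = {1,2,3,4}

Answer: {1,2,3,4}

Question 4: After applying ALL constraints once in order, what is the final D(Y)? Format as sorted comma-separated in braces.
Answer: {1,2,3,4}

Derivation:
Constraint 1 (W < X) on D(W)={1,2,3,4,5} D(X)={2,4,5}: W {1,2,3,4,5}->{1,2,3,4}
Constraint 2 (X != Y) on D(X)={2,4,5} D(Y)={1,2,3,4,5}: no change
Constraint 3 (W + Y = X) on D(W)={1,2,3,4} D(Y)={1,2,3,4,5} D(X)={2,4,5}: Y {1,2,3,4,5}->{1,2,3,4}
Constraint 4 (Y != W) on D(Y)={1,2,3,4} D(W)={1,2,3,4}: no change
So after all 4 constraints: D(Y) = {1,2,3,4}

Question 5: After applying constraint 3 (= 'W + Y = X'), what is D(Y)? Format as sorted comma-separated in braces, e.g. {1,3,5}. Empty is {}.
Constraint 1 (W < X) on D(W)={1,2,3,4,5} D(X)={2,4,5}: W {1,2,3,4,5}->{1,2,3,4}
Constraint 2 (X != Y) on D(X)={2,4,5} D(Y)={1,2,3,4,5}: no change
Constraint 3 (W + Y = X) on D(W)={1,2,3,4} D(Y)={1,2,3,4,5} D(X)={2,4,5}: Y {1,2,3,4,5}->{1,2,3,4}
So after constraint 3: D(Y) = {1,2,3,4}

Answer: {1,2,3,4}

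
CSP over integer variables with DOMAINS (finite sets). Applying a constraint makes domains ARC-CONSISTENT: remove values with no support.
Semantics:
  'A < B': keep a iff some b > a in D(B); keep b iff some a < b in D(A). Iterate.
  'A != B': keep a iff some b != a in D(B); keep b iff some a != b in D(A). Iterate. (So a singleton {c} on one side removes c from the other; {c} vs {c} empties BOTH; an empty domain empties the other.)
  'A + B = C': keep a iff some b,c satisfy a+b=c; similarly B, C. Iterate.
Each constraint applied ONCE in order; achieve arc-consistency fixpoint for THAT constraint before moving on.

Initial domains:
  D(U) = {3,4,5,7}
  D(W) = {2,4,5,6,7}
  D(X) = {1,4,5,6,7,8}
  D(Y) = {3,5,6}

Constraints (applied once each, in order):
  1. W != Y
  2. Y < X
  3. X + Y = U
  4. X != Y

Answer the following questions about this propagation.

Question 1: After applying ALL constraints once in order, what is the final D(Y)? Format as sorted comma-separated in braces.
Answer: {3}

Derivation:
Constraint 1 (W != Y) on D(W)={2,4,5,6,7} D(Y)={3,5,6}: no change
Constraint 2 (Y < X) on D(Y)={3,5,6} D(X)={1,4,5,6,7,8}: X {1,4,5,6,7,8}->{4,5,6,7,8}
Constraint 3 (X + Y = U) on D(X)={4,5,6,7,8} D(Y)={3,5,6} D(U)={3,4,5,7}: X {4,5,6,7,8}->{4}; Y {3,5,6}->{3}; U {3,4,5,7}->{7}
Constraint 4 (X != Y) on D(X)={4} D(Y)={3}: no change
So after all 4 constraints: D(Y) = {3}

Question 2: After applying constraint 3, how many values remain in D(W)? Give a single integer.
Constraint 1 (W != Y) on D(W)={2,4,5,6,7} D(Y)={3,5,6}: no change
Constraint 2 (Y < X) on D(Y)={3,5,6} D(X)={1,4,5,6,7,8}: X {1,4,5,6,7,8}->{4,5,6,7,8}
Constraint 3 (X + Y = U) on D(X)={4,5,6,7,8} D(Y)={3,5,6} D(U)={3,4,5,7}: X {4,5,6,7,8}->{4}; Y {3,5,6}->{3}; U {3,4,5,7}->{7}
So after constraint 3: D(W)={2,4,5,6,7}, size = 5

Answer: 5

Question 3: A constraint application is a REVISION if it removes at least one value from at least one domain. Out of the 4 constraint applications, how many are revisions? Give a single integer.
Constraint 1 (W != Y) on D(W)={2,4,5,6,7} D(Y)={3,5,6}: no change => not a revision
Constraint 2 (Y < X) on D(Y)={3,5,6} D(X)={1,4,5,6,7,8}: X {1,4,5,6,7,8}->{4,5,6,7,8} => REVISION
Constraint 3 (X + Y = U) on D(X)={4,5,6,7,8} D(Y)={3,5,6} D(U)={3,4,5,7}: X {4,5,6,7,8}->{4}; Y {3,5,6}->{3}; U {3,4,5,7}->{7} => REVISION
Constraint 4 (X != Y) on D(X)={4} D(Y)={3}: no change => not a revision
Total revisions = 2

Answer: 2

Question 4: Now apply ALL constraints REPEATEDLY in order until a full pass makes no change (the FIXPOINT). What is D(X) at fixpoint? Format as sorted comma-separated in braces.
pass 0 (initial): D(X)={1,4,5,6,7,8}
pass 1: U {3,4,5,7}->{7}; X {1,4,5,6,7,8}->{4}; Y {3,5,6}->{3}
pass 2: no change
Fixpoint after 2 passes: D(X) = {4}

Answer: {4}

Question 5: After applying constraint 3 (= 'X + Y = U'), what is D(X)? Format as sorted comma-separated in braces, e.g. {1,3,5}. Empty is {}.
Answer: {4}

Derivation:
Constraint 1 (W != Y) on D(W)={2,4,5,6,7} D(Y)={3,5,6}: no change
Constraint 2 (Y < X) on D(Y)={3,5,6} D(X)={1,4,5,6,7,8}: X {1,4,5,6,7,8}->{4,5,6,7,8}
Constraint 3 (X + Y = U) on D(X)={4,5,6,7,8} D(Y)={3,5,6} D(U)={3,4,5,7}: X {4,5,6,7,8}->{4}; Y {3,5,6}->{3}; U {3,4,5,7}->{7}
So after constraint 3: D(X) = {4}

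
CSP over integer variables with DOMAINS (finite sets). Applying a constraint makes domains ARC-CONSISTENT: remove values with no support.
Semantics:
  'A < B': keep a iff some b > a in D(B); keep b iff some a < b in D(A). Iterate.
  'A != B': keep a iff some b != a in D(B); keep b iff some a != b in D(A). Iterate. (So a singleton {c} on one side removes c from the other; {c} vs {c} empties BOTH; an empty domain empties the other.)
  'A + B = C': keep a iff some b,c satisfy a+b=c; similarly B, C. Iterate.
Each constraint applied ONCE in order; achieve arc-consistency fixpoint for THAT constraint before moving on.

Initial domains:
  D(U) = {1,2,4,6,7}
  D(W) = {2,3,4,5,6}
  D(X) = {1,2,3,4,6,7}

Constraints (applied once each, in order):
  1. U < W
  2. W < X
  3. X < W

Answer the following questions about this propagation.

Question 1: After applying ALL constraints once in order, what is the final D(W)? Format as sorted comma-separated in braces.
Answer: {4,5,6}

Derivation:
Constraint 1 (U < W) on D(U)={1,2,4,6,7} D(W)={2,3,4,5,6}: U {1,2,4,6,7}->{1,2,4}
Constraint 2 (W < X) on D(W)={2,3,4,5,6} D(X)={1,2,3,4,6,7}: X {1,2,3,4,6,7}->{3,4,6,7}
Constraint 3 (X < W) on D(X)={3,4,6,7} D(W)={2,3,4,5,6}: X {3,4,6,7}->{3,4}; W {2,3,4,5,6}->{4,5,6}
So after all 3 constraints: D(W) = {4,5,6}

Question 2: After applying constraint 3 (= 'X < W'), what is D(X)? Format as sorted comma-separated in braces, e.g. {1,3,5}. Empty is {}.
Answer: {3,4}

Derivation:
Constraint 1 (U < W) on D(U)={1,2,4,6,7} D(W)={2,3,4,5,6}: U {1,2,4,6,7}->{1,2,4}
Constraint 2 (W < X) on D(W)={2,3,4,5,6} D(X)={1,2,3,4,6,7}: X {1,2,3,4,6,7}->{3,4,6,7}
Constraint 3 (X < W) on D(X)={3,4,6,7} D(W)={2,3,4,5,6}: X {3,4,6,7}->{3,4}; W {2,3,4,5,6}->{4,5,6}
So after constraint 3: D(X) = {3,4}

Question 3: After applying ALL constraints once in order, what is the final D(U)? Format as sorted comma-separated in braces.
Answer: {1,2,4}

Derivation:
Constraint 1 (U < W) on D(U)={1,2,4,6,7} D(W)={2,3,4,5,6}: U {1,2,4,6,7}->{1,2,4}
Constraint 2 (W < X) on D(W)={2,3,4,5,6} D(X)={1,2,3,4,6,7}: X {1,2,3,4,6,7}->{3,4,6,7}
Constraint 3 (X < W) on D(X)={3,4,6,7} D(W)={2,3,4,5,6}: X {3,4,6,7}->{3,4}; W {2,3,4,5,6}->{4,5,6}
So after all 3 constraints: D(U) = {1,2,4}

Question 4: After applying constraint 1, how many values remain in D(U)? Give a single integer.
Answer: 3

Derivation:
Constraint 1 (U < W) on D(U)={1,2,4,6,7} D(W)={2,3,4,5,6}: U {1,2,4,6,7}->{1,2,4}
So after constraint 1: D(U)={1,2,4}, size = 3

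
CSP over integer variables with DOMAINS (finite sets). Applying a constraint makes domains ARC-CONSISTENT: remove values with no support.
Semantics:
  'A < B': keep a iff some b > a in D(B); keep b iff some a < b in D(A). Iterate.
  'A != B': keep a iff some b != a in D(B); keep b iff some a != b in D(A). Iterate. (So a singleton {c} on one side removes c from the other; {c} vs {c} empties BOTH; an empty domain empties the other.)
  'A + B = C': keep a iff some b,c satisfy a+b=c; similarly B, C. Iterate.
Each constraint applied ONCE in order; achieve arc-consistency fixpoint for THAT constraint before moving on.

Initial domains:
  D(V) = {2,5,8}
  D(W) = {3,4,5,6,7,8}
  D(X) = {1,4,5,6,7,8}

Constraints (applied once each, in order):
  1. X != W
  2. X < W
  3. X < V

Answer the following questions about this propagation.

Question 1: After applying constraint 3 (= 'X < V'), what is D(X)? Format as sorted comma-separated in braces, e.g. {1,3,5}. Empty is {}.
Constraint 1 (X != W) on D(X)={1,4,5,6,7,8} D(W)={3,4,5,6,7,8}: no change
Constraint 2 (X < W) on D(X)={1,4,5,6,7,8} D(W)={3,4,5,6,7,8}: X {1,4,5,6,7,8}->{1,4,5,6,7}
Constraint 3 (X < V) on D(X)={1,4,5,6,7} D(V)={2,5,8}: no change
So after constraint 3: D(X) = {1,4,5,6,7}

Answer: {1,4,5,6,7}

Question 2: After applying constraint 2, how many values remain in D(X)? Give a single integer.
Constraint 1 (X != W) on D(X)={1,4,5,6,7,8} D(W)={3,4,5,6,7,8}: no change
Constraint 2 (X < W) on D(X)={1,4,5,6,7,8} D(W)={3,4,5,6,7,8}: X {1,4,5,6,7,8}->{1,4,5,6,7}
So after constraint 2: D(X)={1,4,5,6,7}, size = 5

Answer: 5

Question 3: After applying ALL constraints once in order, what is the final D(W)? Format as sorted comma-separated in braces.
Constraint 1 (X != W) on D(X)={1,4,5,6,7,8} D(W)={3,4,5,6,7,8}: no change
Constraint 2 (X < W) on D(X)={1,4,5,6,7,8} D(W)={3,4,5,6,7,8}: X {1,4,5,6,7,8}->{1,4,5,6,7}
Constraint 3 (X < V) on D(X)={1,4,5,6,7} D(V)={2,5,8}: no change
So after all 3 constraints: D(W) = {3,4,5,6,7,8}

Answer: {3,4,5,6,7,8}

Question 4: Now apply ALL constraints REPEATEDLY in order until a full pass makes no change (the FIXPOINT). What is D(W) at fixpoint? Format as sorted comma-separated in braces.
Answer: {3,4,5,6,7,8}

Derivation:
pass 0 (initial): D(W)={3,4,5,6,7,8}
pass 1: X {1,4,5,6,7,8}->{1,4,5,6,7}
pass 2: no change
Fixpoint after 2 passes: D(W) = {3,4,5,6,7,8}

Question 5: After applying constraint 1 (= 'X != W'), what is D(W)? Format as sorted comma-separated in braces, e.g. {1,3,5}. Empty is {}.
Constraint 1 (X != W) on D(X)={1,4,5,6,7,8} D(W)={3,4,5,6,7,8}: no change
So after constraint 1: D(W) = {3,4,5,6,7,8}

Answer: {3,4,5,6,7,8}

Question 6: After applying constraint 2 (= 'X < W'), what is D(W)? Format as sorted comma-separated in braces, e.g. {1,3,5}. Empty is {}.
Answer: {3,4,5,6,7,8}

Derivation:
Constraint 1 (X != W) on D(X)={1,4,5,6,7,8} D(W)={3,4,5,6,7,8}: no change
Constraint 2 (X < W) on D(X)={1,4,5,6,7,8} D(W)={3,4,5,6,7,8}: X {1,4,5,6,7,8}->{1,4,5,6,7}
So after constraint 2: D(W) = {3,4,5,6,7,8}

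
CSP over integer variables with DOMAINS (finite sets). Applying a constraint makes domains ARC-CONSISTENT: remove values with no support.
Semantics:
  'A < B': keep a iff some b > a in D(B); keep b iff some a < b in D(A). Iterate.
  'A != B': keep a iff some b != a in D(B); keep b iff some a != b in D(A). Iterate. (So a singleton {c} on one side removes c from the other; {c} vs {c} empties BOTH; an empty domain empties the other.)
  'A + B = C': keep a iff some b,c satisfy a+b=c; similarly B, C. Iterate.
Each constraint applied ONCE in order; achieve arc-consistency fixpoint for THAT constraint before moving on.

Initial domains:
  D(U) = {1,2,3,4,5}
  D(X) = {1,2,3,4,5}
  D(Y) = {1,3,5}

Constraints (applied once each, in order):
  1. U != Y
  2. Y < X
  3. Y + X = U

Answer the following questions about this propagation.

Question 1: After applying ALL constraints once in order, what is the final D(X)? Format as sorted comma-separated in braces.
Constraint 1 (U != Y) on D(U)={1,2,3,4,5} D(Y)={1,3,5}: no change
Constraint 2 (Y < X) on D(Y)={1,3,5} D(X)={1,2,3,4,5}: Y {1,3,5}->{1,3}; X {1,2,3,4,5}->{2,3,4,5}
Constraint 3 (Y + X = U) on D(Y)={1,3} D(X)={2,3,4,5} D(U)={1,2,3,4,5}: X {2,3,4,5}->{2,3,4}; U {1,2,3,4,5}->{3,4,5}
So after all 3 constraints: D(X) = {2,3,4}

Answer: {2,3,4}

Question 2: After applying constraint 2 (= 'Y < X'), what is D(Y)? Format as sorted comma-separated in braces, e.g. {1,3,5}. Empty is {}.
Answer: {1,3}

Derivation:
Constraint 1 (U != Y) on D(U)={1,2,3,4,5} D(Y)={1,3,5}: no change
Constraint 2 (Y < X) on D(Y)={1,3,5} D(X)={1,2,3,4,5}: Y {1,3,5}->{1,3}; X {1,2,3,4,5}->{2,3,4,5}
So after constraint 2: D(Y) = {1,3}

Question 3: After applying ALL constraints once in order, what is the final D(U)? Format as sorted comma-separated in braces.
Constraint 1 (U != Y) on D(U)={1,2,3,4,5} D(Y)={1,3,5}: no change
Constraint 2 (Y < X) on D(Y)={1,3,5} D(X)={1,2,3,4,5}: Y {1,3,5}->{1,3}; X {1,2,3,4,5}->{2,3,4,5}
Constraint 3 (Y + X = U) on D(Y)={1,3} D(X)={2,3,4,5} D(U)={1,2,3,4,5}: X {2,3,4,5}->{2,3,4}; U {1,2,3,4,5}->{3,4,5}
So after all 3 constraints: D(U) = {3,4,5}

Answer: {3,4,5}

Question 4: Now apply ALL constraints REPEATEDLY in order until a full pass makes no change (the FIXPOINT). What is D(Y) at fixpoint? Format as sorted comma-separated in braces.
Answer: {1,3}

Derivation:
pass 0 (initial): D(Y)={1,3,5}
pass 1: U {1,2,3,4,5}->{3,4,5}; X {1,2,3,4,5}->{2,3,4}; Y {1,3,5}->{1,3}
pass 2: no change
Fixpoint after 2 passes: D(Y) = {1,3}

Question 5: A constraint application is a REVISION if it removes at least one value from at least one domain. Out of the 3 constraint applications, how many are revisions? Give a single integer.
Answer: 2

Derivation:
Constraint 1 (U != Y) on D(U)={1,2,3,4,5} D(Y)={1,3,5}: no change => not a revision
Constraint 2 (Y < X) on D(Y)={1,3,5} D(X)={1,2,3,4,5}: Y {1,3,5}->{1,3}; X {1,2,3,4,5}->{2,3,4,5} => REVISION
Constraint 3 (Y + X = U) on D(Y)={1,3} D(X)={2,3,4,5} D(U)={1,2,3,4,5}: X {2,3,4,5}->{2,3,4}; U {1,2,3,4,5}->{3,4,5} => REVISION
Total revisions = 2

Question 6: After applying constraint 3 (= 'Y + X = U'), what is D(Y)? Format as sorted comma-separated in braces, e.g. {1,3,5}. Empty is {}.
Constraint 1 (U != Y) on D(U)={1,2,3,4,5} D(Y)={1,3,5}: no change
Constraint 2 (Y < X) on D(Y)={1,3,5} D(X)={1,2,3,4,5}: Y {1,3,5}->{1,3}; X {1,2,3,4,5}->{2,3,4,5}
Constraint 3 (Y + X = U) on D(Y)={1,3} D(X)={2,3,4,5} D(U)={1,2,3,4,5}: X {2,3,4,5}->{2,3,4}; U {1,2,3,4,5}->{3,4,5}
So after constraint 3: D(Y) = {1,3}

Answer: {1,3}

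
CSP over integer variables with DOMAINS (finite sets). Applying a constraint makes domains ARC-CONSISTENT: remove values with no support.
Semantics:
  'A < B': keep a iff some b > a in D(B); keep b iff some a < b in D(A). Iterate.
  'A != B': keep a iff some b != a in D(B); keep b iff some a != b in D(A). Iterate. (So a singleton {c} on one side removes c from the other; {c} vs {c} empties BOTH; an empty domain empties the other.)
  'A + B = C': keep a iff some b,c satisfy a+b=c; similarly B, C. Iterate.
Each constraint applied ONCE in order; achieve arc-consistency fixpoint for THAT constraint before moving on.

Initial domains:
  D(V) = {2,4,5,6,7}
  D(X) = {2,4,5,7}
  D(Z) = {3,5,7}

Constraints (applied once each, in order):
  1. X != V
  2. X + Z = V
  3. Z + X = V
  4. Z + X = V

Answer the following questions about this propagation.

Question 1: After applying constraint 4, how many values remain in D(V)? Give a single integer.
Answer: 2

Derivation:
Constraint 1 (X != V) on D(X)={2,4,5,7} D(V)={2,4,5,6,7}: no change
Constraint 2 (X + Z = V) on D(X)={2,4,5,7} D(Z)={3,5,7} D(V)={2,4,5,6,7}: X {2,4,5,7}->{2,4}; Z {3,5,7}->{3,5}; V {2,4,5,6,7}->{5,7}
Constraint 3 (Z + X = V) on D(Z)={3,5} D(X)={2,4} D(V)={5,7}: no change
Constraint 4 (Z + X = V) on D(Z)={3,5} D(X)={2,4} D(V)={5,7}: no change
So after constraint 4: D(V)={5,7}, size = 2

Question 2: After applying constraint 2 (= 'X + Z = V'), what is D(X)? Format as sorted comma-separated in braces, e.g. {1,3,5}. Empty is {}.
Answer: {2,4}

Derivation:
Constraint 1 (X != V) on D(X)={2,4,5,7} D(V)={2,4,5,6,7}: no change
Constraint 2 (X + Z = V) on D(X)={2,4,5,7} D(Z)={3,5,7} D(V)={2,4,5,6,7}: X {2,4,5,7}->{2,4}; Z {3,5,7}->{3,5}; V {2,4,5,6,7}->{5,7}
So after constraint 2: D(X) = {2,4}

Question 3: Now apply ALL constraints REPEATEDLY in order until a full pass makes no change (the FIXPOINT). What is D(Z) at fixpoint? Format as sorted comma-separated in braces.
pass 0 (initial): D(Z)={3,5,7}
pass 1: V {2,4,5,6,7}->{5,7}; X {2,4,5,7}->{2,4}; Z {3,5,7}->{3,5}
pass 2: no change
Fixpoint after 2 passes: D(Z) = {3,5}

Answer: {3,5}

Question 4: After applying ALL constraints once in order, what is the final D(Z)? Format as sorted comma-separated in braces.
Constraint 1 (X != V) on D(X)={2,4,5,7} D(V)={2,4,5,6,7}: no change
Constraint 2 (X + Z = V) on D(X)={2,4,5,7} D(Z)={3,5,7} D(V)={2,4,5,6,7}: X {2,4,5,7}->{2,4}; Z {3,5,7}->{3,5}; V {2,4,5,6,7}->{5,7}
Constraint 3 (Z + X = V) on D(Z)={3,5} D(X)={2,4} D(V)={5,7}: no change
Constraint 4 (Z + X = V) on D(Z)={3,5} D(X)={2,4} D(V)={5,7}: no change
So after all 4 constraints: D(Z) = {3,5}

Answer: {3,5}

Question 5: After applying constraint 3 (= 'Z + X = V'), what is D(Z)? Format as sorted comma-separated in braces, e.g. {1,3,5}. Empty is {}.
Constraint 1 (X != V) on D(X)={2,4,5,7} D(V)={2,4,5,6,7}: no change
Constraint 2 (X + Z = V) on D(X)={2,4,5,7} D(Z)={3,5,7} D(V)={2,4,5,6,7}: X {2,4,5,7}->{2,4}; Z {3,5,7}->{3,5}; V {2,4,5,6,7}->{5,7}
Constraint 3 (Z + X = V) on D(Z)={3,5} D(X)={2,4} D(V)={5,7}: no change
So after constraint 3: D(Z) = {3,5}

Answer: {3,5}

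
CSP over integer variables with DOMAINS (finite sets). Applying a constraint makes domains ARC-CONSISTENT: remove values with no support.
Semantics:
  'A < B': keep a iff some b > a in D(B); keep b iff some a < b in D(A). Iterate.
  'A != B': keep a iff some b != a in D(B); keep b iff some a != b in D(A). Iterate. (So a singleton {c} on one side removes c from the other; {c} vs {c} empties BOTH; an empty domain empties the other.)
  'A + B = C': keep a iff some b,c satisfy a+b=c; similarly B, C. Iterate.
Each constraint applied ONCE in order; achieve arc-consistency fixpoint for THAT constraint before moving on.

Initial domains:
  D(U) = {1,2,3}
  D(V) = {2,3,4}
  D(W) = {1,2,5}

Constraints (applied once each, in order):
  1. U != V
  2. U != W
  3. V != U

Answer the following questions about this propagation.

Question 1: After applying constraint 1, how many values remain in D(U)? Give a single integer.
Constraint 1 (U != V) on D(U)={1,2,3} D(V)={2,3,4}: no change
So after constraint 1: D(U)={1,2,3}, size = 3

Answer: 3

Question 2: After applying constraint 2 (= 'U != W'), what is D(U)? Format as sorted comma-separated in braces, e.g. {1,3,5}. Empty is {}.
Answer: {1,2,3}

Derivation:
Constraint 1 (U != V) on D(U)={1,2,3} D(V)={2,3,4}: no change
Constraint 2 (U != W) on D(U)={1,2,3} D(W)={1,2,5}: no change
So after constraint 2: D(U) = {1,2,3}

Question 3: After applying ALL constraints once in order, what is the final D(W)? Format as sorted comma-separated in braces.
Answer: {1,2,5}

Derivation:
Constraint 1 (U != V) on D(U)={1,2,3} D(V)={2,3,4}: no change
Constraint 2 (U != W) on D(U)={1,2,3} D(W)={1,2,5}: no change
Constraint 3 (V != U) on D(V)={2,3,4} D(U)={1,2,3}: no change
So after all 3 constraints: D(W) = {1,2,5}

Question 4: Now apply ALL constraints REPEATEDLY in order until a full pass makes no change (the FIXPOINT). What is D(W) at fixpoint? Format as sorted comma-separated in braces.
Answer: {1,2,5}

Derivation:
pass 0 (initial): D(W)={1,2,5}
pass 1: no change
Fixpoint after 1 passes: D(W) = {1,2,5}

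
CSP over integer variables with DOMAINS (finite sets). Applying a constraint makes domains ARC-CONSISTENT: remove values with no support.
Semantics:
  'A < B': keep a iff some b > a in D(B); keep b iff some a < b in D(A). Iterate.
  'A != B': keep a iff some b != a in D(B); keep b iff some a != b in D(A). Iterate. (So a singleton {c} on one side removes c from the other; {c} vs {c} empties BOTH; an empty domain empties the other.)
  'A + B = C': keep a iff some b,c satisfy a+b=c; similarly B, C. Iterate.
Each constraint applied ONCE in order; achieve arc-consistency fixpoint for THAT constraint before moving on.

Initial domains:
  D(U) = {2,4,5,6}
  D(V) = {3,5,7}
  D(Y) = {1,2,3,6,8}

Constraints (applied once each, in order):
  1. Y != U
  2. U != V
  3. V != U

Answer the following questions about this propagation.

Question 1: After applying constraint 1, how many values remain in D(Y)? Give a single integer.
Constraint 1 (Y != U) on D(Y)={1,2,3,6,8} D(U)={2,4,5,6}: no change
So after constraint 1: D(Y)={1,2,3,6,8}, size = 5

Answer: 5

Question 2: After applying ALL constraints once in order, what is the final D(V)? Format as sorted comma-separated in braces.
Constraint 1 (Y != U) on D(Y)={1,2,3,6,8} D(U)={2,4,5,6}: no change
Constraint 2 (U != V) on D(U)={2,4,5,6} D(V)={3,5,7}: no change
Constraint 3 (V != U) on D(V)={3,5,7} D(U)={2,4,5,6}: no change
So after all 3 constraints: D(V) = {3,5,7}

Answer: {3,5,7}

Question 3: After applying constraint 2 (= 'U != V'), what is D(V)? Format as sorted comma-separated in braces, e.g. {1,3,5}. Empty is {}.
Constraint 1 (Y != U) on D(Y)={1,2,3,6,8} D(U)={2,4,5,6}: no change
Constraint 2 (U != V) on D(U)={2,4,5,6} D(V)={3,5,7}: no change
So after constraint 2: D(V) = {3,5,7}

Answer: {3,5,7}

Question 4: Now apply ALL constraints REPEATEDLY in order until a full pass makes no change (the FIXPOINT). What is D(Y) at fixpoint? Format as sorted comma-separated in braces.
Answer: {1,2,3,6,8}

Derivation:
pass 0 (initial): D(Y)={1,2,3,6,8}
pass 1: no change
Fixpoint after 1 passes: D(Y) = {1,2,3,6,8}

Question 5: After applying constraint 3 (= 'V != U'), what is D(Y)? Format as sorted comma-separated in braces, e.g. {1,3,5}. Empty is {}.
Constraint 1 (Y != U) on D(Y)={1,2,3,6,8} D(U)={2,4,5,6}: no change
Constraint 2 (U != V) on D(U)={2,4,5,6} D(V)={3,5,7}: no change
Constraint 3 (V != U) on D(V)={3,5,7} D(U)={2,4,5,6}: no change
So after constraint 3: D(Y) = {1,2,3,6,8}

Answer: {1,2,3,6,8}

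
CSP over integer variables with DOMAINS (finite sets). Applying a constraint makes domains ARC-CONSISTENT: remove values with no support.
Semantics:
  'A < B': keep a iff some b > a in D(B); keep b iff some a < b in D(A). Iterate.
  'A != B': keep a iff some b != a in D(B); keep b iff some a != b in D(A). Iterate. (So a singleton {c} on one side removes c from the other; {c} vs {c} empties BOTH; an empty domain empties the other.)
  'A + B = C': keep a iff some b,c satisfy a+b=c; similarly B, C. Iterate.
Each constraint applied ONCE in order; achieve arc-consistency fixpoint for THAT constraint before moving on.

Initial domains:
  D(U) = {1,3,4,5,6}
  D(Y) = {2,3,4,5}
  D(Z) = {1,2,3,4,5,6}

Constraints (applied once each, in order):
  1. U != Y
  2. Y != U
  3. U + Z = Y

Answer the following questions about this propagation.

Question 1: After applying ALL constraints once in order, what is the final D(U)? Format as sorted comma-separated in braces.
Constraint 1 (U != Y) on D(U)={1,3,4,5,6} D(Y)={2,3,4,5}: no change
Constraint 2 (Y != U) on D(Y)={2,3,4,5} D(U)={1,3,4,5,6}: no change
Constraint 3 (U + Z = Y) on D(U)={1,3,4,5,6} D(Z)={1,2,3,4,5,6} D(Y)={2,3,4,5}: U {1,3,4,5,6}->{1,3,4}; Z {1,2,3,4,5,6}->{1,2,3,4}
So after all 3 constraints: D(U) = {1,3,4}

Answer: {1,3,4}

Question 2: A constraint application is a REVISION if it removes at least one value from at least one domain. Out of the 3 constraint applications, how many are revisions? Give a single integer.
Constraint 1 (U != Y) on D(U)={1,3,4,5,6} D(Y)={2,3,4,5}: no change => not a revision
Constraint 2 (Y != U) on D(Y)={2,3,4,5} D(U)={1,3,4,5,6}: no change => not a revision
Constraint 3 (U + Z = Y) on D(U)={1,3,4,5,6} D(Z)={1,2,3,4,5,6} D(Y)={2,3,4,5}: U {1,3,4,5,6}->{1,3,4}; Z {1,2,3,4,5,6}->{1,2,3,4} => REVISION
Total revisions = 1

Answer: 1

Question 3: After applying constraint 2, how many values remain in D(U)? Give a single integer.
Answer: 5

Derivation:
Constraint 1 (U != Y) on D(U)={1,3,4,5,6} D(Y)={2,3,4,5}: no change
Constraint 2 (Y != U) on D(Y)={2,3,4,5} D(U)={1,3,4,5,6}: no change
So after constraint 2: D(U)={1,3,4,5,6}, size = 5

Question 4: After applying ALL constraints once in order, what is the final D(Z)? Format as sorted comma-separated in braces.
Answer: {1,2,3,4}

Derivation:
Constraint 1 (U != Y) on D(U)={1,3,4,5,6} D(Y)={2,3,4,5}: no change
Constraint 2 (Y != U) on D(Y)={2,3,4,5} D(U)={1,3,4,5,6}: no change
Constraint 3 (U + Z = Y) on D(U)={1,3,4,5,6} D(Z)={1,2,3,4,5,6} D(Y)={2,3,4,5}: U {1,3,4,5,6}->{1,3,4}; Z {1,2,3,4,5,6}->{1,2,3,4}
So after all 3 constraints: D(Z) = {1,2,3,4}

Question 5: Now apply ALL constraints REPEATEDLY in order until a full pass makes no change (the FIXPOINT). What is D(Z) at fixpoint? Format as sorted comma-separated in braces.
pass 0 (initial): D(Z)={1,2,3,4,5,6}
pass 1: U {1,3,4,5,6}->{1,3,4}; Z {1,2,3,4,5,6}->{1,2,3,4}
pass 2: no change
Fixpoint after 2 passes: D(Z) = {1,2,3,4}

Answer: {1,2,3,4}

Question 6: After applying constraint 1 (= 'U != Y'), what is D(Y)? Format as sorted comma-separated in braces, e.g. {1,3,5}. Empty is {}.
Constraint 1 (U != Y) on D(U)={1,3,4,5,6} D(Y)={2,3,4,5}: no change
So after constraint 1: D(Y) = {2,3,4,5}

Answer: {2,3,4,5}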